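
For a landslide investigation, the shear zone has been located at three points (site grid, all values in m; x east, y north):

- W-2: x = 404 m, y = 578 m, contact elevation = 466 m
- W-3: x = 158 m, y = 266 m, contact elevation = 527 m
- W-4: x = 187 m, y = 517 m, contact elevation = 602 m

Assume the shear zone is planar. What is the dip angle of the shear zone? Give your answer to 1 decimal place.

Two edge vectors: W-2→W-3 = (-246, -312, 61), W-2→W-4 = (-217, -61, 136).
Normal n = (W-2→W-3) × (W-2→W-4) = (-38711, 20219, -52698).
So ∂z/∂x = −n_x/n_z = −0.73458 and ∂z/∂y = −n_y/n_z = 0.38368.
Gradient magnitude |∇z| = √(a² + b²) = √(0.53961 + 0.14721) = 0.82875.
True dip = arctan(0.82875) = 39.7°, dipping toward ESE (azimuth ≈ 118°).

39.7°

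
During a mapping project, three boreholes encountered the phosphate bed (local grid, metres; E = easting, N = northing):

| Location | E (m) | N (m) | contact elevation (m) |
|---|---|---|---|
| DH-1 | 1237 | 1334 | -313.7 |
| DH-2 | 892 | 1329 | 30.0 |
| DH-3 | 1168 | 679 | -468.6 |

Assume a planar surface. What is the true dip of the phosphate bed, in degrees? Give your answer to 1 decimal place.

Two edge vectors: DH-1→DH-2 = (-345, -5, 343.7), DH-1→DH-3 = (-69, -655, -154.9).
Normal n = (DH-1→DH-2) × (DH-1→DH-3) = (225898, -77155.8, 225630).
So ∂z/∂E = −n_x/n_z = −1.00119 and ∂z/∂N = −n_y/n_z = 0.34196.
Gradient magnitude |∇z| = √(a² + b²) = √(1.00238 + 0.11693) = 1.05798.
True dip = arctan(1.05798) = 46.6°, dipping toward ESE (azimuth ≈ 109°).

46.6°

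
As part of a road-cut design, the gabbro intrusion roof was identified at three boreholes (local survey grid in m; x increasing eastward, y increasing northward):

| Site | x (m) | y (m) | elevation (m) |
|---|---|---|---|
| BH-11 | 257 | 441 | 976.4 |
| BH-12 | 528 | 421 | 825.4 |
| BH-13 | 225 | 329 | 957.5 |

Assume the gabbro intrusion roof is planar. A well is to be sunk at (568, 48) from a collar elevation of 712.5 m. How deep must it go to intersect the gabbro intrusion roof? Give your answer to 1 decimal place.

28.2 m

Two edge vectors: BH-11→BH-12 = (271, -20, -151), BH-11→BH-13 = (-32, -112, -18.9).
Normal n = (BH-11→BH-12) × (BH-11→BH-13) = (-16534, 9953.9, -30992).
So ∂z/∂x = −n_x/n_z = −0.53349 and ∂z/∂y = −n_y/n_z = 0.32118.
Intercept c from BH-11: 976.4 + 137.11 − 141.64 = 971.87.
At (568, 48): z_contact = −303.02 + 15.42 + 971.87 = 684.26 m.
Depth below ground = 712.5 − 684.26 = 28.2 m.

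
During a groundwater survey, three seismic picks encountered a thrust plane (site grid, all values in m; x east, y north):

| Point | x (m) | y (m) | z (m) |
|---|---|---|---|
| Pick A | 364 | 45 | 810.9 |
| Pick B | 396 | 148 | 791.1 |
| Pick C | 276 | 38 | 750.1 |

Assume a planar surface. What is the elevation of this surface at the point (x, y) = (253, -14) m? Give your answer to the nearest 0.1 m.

755.1 m

Let the plane be z = a·x + b·y + c.
Pick B−Pick A: 32a + 103b = −19.8;  Pick C−Pick A: −88a − 7b = −60.8.
Solving gives a = 0.72410, b = −0.41719.
Then c = 810.9 − a·364 − b·45 = 566.10.
At (253, -14): z = 183.2 + 5.8 + 566.10 = 755.1 m.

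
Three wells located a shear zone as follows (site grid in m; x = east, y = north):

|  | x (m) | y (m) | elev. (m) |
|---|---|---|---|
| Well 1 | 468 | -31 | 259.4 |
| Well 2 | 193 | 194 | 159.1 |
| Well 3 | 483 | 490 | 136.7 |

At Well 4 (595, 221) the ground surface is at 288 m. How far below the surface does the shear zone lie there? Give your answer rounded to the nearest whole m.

Let the plane be z = a·x + b·y + c.
Well 2−Well 1: −275a + 225b = −100.3;  Well 3−Well 1: 15a + 521b = −122.7.
Solving gives a = 0.16808, b = −0.24035.
Then c = 259.4 − a·468 − b·-31 = 173.29.
At (595, 221): z_contact = 100.0 − 53.1 + 173.29 = 220.2 m.
Depth below ground = 288 − 220.2 = 68 m.

68 m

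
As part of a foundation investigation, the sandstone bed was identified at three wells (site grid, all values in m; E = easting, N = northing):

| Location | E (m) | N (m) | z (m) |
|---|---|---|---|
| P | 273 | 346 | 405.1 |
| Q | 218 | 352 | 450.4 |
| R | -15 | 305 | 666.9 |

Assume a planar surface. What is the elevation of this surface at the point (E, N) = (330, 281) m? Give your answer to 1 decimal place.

Two edge vectors: P→Q = (-55, 6, 45.3), P→R = (-288, -41, 261.8).
Normal n = (P→Q) × (P→R) = (3428.1, 1352.6, 3983).
So ∂z/∂E = −n_x/n_z = −0.86068 and ∂z/∂N = −n_y/n_z = −0.33959.
Intercept c from P: 405.1 + 234.97 + 117.50 = 757.57.
At (330, 281): z = −284.0 − 95.4 + 757.57 = 378.1 m.

378.1 m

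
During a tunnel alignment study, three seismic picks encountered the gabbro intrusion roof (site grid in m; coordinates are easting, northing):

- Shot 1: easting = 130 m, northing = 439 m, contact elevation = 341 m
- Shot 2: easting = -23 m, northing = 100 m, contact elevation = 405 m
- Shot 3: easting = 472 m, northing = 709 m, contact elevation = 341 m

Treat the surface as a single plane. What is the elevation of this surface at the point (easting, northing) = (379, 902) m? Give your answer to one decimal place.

262.9 m

Let the plane be z = a·easting + b·northing + c.
Shot 2−Shot 1: −153a − 339b = 64;  Shot 3−Shot 1: 342a + 270b = 0.
Solving gives a = 0.23155, b = −0.29329.
Then c = 341 − a·130 − b·439 = 439.66.
At (379, 902): z = 87.8 − 264.6 + 439.66 = 262.9 m.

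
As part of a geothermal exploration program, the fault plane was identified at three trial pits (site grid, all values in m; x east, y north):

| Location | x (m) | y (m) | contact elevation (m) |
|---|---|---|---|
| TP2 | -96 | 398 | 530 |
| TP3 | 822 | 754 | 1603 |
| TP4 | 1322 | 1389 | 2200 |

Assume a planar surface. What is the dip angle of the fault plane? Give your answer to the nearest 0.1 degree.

49.2°

Two edge vectors: TP2→TP3 = (918, 356, 1073), TP2→TP4 = (1418, 991, 1670).
Normal n = (TP2→TP3) × (TP2→TP4) = (-468823, -11546, 404930).
So ∂z/∂x = −n_x/n_z = 1.15779 and ∂z/∂y = −n_y/n_z = 0.02851.
Gradient magnitude |∇z| = √(a² + b²) = √(1.34047 + 0.00081) = 1.15814.
True dip = arctan(1.15814) = 49.2°, dipping toward W (azimuth ≈ 269°).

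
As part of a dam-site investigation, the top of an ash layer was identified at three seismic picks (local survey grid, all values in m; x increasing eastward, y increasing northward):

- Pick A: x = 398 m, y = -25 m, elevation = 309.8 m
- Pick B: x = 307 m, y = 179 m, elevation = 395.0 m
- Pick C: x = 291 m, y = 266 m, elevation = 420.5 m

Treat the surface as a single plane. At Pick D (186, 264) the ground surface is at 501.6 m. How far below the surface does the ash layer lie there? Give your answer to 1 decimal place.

Let the plane be z = a·x + b·y + c.
Pick B−Pick A: −91a + 204b = 85.2;  Pick C−Pick A: −107a + 291b = 110.7.
Solving gives a = −0.47505, b = 0.20574.
Then c = 309.8 − a·398 − b·-25 = 504.01.
At (186, 264): z_contact = −88.36 + 54.31 + 504.01 = 469.97 m.
Depth below ground = 501.6 − 469.97 = 31.6 m.

31.6 m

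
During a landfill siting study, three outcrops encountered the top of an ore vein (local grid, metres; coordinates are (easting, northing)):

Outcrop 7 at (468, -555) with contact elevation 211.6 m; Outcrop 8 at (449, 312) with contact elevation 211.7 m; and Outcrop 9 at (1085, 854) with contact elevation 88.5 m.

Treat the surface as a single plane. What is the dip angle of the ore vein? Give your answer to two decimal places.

10.77°

Two edge vectors: Outcrop 7→Outcrop 8 = (-19, 867, 0.1), Outcrop 7→Outcrop 9 = (617, 1409, -123.1).
Normal n = (Outcrop 7→Outcrop 8) × (Outcrop 7→Outcrop 9) = (-106868.6, -2277.2, -561710).
So ∂z/∂E = −n_x/n_z = −0.19026 and ∂z/∂N = −n_y/n_z = −0.00405.
Gradient magnitude |∇z| = √(a² + b²) = √(0.03620 + 0.00002) = 0.19030.
True dip = arctan(0.19030) = 10.77°, dipping toward E (azimuth ≈ 089°).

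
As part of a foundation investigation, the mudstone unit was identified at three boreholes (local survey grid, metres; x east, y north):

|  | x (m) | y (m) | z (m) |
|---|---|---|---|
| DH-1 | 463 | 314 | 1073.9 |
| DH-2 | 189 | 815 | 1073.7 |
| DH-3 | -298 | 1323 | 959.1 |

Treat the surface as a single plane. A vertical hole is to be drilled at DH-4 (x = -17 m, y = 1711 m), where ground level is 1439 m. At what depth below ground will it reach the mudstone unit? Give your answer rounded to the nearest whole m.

210 m

Let the plane be z = a·x + b·y + c.
DH-2−DH-1: −274a + 501b = −0.2;  DH-3−DH-1: −761a + 1009b = −114.8.
Solving gives a = 0.54691, b = 0.29871.
Then c = 1073.9 − a·463 − b·314 = 726.89.
At (-17, 1711): z_contact = −9.3 + 511.1 + 726.89 = 1228.7 m.
Depth below ground = 1439 − 1228.7 = 210 m.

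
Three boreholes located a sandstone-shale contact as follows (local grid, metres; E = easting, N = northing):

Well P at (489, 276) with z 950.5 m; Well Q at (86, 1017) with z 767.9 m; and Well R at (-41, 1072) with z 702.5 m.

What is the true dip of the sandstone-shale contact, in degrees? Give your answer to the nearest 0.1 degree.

28.2°

Let the plane be z = a·E + b·N + c.
Well Q−Well P: −403a + 741b = −182.6;  Well R−Well P: −530a + 796b = −248.
Solving gives a = 0.53402, b = 0.04401.
Gradient magnitude |∇z| = √(a² + b²) = √(0.28518 + 0.00194) = 0.53583.
True dip = arctan(0.53583) = 28.2°, dipping toward W (azimuth ≈ 265°).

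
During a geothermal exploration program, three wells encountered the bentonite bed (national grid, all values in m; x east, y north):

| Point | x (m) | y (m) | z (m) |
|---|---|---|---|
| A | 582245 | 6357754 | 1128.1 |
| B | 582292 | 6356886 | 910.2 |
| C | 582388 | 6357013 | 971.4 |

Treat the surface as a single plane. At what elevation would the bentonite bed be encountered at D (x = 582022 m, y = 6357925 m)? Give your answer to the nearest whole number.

Two edge vectors: A→B = (47, -868, -217.9), A→C = (143, -741, -156.7).
Normal n = (A→B) × (A→C) = (-25448.3, -23794.8, 89297).
So ∂z/∂x = −n_x/n_z = 0.28498494 and ∂z/∂y = −n_y/n_z = 0.26646808.
Intercept c from A: 1128.1 − 165931.06 − 1694138.49 = −1858941.45.
At (582022, 6357925): z = 165867.5 + 1694184.1 − 1858941.45 = 1110.1 m.

1110 m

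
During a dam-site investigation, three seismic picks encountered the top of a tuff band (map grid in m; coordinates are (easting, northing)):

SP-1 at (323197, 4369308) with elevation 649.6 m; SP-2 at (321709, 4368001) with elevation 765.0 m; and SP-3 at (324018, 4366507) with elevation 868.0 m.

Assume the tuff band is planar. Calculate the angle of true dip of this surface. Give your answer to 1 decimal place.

4.6°

Let the plane be z = a·E + b·N + c.
SP-2−SP-1: −1488a − 1307b = 115.4;  SP-3−SP-1: 821a − 2801b = 218.4.
Solving gives a = −0.00721, b = −0.08009.
Gradient magnitude |∇z| = √(a² + b²) = √(0.00005 + 0.00641) = 0.08041.
True dip = arctan(0.08041) = 4.6°, dipping toward N (azimuth ≈ 005°).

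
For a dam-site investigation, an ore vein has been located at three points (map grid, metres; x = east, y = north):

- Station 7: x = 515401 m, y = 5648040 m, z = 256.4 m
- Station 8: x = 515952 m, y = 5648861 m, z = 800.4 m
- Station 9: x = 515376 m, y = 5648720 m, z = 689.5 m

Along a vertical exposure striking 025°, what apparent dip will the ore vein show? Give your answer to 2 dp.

Two edge vectors: Station 7→Station 8 = (551, 821, 544), Station 7→Station 9 = (-25, 680, 433.1).
Normal n = (Station 7→Station 8) × (Station 7→Station 9) = (-14344.9, -252238.1, 395205).
So ∂z/∂x = −n_x/n_z = 0.03630 and ∂z/∂y = −n_y/n_z = 0.63825.
Unit vector along 025° is (sin 25°, cos 25°) = (0.4226, 0.9063).
Slope in that direction = a·(0.4226) + b·(0.9063) = 0.59379.
Apparent dip = arctan|0.59379| = 30.70° (true dip is 32.6°, so apparent ≤ true as expected).

30.70°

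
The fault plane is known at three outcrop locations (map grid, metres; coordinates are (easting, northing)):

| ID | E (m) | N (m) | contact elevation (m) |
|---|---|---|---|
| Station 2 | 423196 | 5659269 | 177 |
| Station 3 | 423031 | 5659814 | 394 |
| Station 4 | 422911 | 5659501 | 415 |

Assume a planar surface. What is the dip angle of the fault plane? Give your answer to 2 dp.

35.18°

Let the plane be z = a·E + b·N + c.
Station 3−Station 2: −165a + 545b = 217;  Station 4−Station 2: −285a + 232b = 238.
Solving gives a = −0.67808, b = 0.19287.
Gradient magnitude |∇z| = √(a² + b²) = √(0.45979 + 0.03720) = 0.70498.
True dip = arctan(0.70498) = 35.18°, dipping toward ESE (azimuth ≈ 106°).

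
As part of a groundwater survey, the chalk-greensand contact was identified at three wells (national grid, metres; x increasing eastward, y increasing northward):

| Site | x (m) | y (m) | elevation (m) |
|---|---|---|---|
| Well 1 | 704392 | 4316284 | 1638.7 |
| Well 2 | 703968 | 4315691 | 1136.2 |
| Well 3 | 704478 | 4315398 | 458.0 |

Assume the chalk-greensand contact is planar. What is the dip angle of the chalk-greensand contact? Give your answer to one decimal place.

Let the plane be z = a·x + b·y + c.
Well 2−Well 1: −424a − 593b = −502.5;  Well 3−Well 1: 86a − 886b = −1180.7.
Solving gives a = −0.59752, b = 1.27462.
Gradient magnitude |∇z| = √(a² + b²) = √(0.35703 + 1.62466) = 1.40772.
True dip = arctan(1.40772) = 54.6°, dipping toward SSE (azimuth ≈ 155°).

54.6°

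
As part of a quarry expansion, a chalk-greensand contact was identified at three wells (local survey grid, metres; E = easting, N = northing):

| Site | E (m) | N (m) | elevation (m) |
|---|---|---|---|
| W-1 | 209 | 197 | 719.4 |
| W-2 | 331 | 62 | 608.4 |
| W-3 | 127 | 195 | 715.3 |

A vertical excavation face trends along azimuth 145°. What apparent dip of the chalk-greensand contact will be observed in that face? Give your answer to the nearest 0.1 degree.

34.2°

Two edge vectors: W-1→W-2 = (122, -135, -111), W-1→W-3 = (-82, -2, -4.1).
Normal n = (W-1→W-2) × (W-1→W-3) = (331.5, 9602.2, -11314).
So ∂z/∂E = −n_x/n_z = 0.02930 and ∂z/∂N = −n_y/n_z = 0.84870.
Unit vector along 145° is (sin 145°, cos 145°) = (0.5736, -0.8192).
Slope in that direction = a·(0.5736) + b·(-0.8192) = −0.67841.
Apparent dip = arctan|0.67841| = 34.2° (true dip is 40.3°, so apparent ≤ true as expected).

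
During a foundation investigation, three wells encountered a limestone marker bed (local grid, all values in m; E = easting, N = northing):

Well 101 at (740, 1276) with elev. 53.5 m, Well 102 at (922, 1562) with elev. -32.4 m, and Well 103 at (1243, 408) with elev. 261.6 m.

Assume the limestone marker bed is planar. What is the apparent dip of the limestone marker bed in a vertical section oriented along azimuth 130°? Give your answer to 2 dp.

Two edge vectors: Well 101→Well 102 = (182, 286, -85.9), Well 101→Well 103 = (503, -868, 208.1).
Normal n = (Well 101→Well 102) × (Well 101→Well 103) = (-15044.6, -81081.9, -301834).
So ∂z/∂E = −n_x/n_z = −0.04984 and ∂z/∂N = −n_y/n_z = −0.26863.
Unit vector along 130° is (sin 130°, cos 130°) = (0.7660, -0.6428).
Slope in that direction = a·(0.7660) + b·(-0.6428) = 0.13449.
Apparent dip = arctan|0.13449| = 7.66° (true dip is 15.3°, so apparent ≤ true as expected).

7.66°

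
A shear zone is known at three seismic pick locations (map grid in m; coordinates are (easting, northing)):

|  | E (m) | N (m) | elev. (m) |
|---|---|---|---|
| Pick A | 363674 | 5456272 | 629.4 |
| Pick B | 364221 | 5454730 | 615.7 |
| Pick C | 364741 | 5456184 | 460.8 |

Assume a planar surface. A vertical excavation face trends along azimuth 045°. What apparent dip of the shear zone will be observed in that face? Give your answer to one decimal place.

Two edge vectors: Pick A→Pick B = (547, -1542, -13.7), Pick A→Pick C = (1067, -88, -168.6).
Normal n = (Pick A→Pick B) × (Pick A→Pick C) = (258775.6, 77606.3, 1597178).
So ∂z/∂E = −n_x/n_z = −0.16202 and ∂z/∂N = −n_y/n_z = −0.04859.
Unit vector along 045° is (sin 45°, cos 45°) = (0.7071, 0.7071).
Slope in that direction = a·(0.7071) + b·(0.7071) = −0.14892.
Apparent dip = arctan|0.14892| = 8.5° (true dip is 9.6°, so apparent ≤ true as expected).

8.5°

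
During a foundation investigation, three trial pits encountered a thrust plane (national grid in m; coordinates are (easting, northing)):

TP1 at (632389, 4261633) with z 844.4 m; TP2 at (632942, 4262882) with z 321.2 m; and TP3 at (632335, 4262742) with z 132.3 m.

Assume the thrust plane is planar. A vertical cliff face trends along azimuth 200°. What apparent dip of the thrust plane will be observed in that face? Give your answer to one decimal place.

Two edge vectors: TP1→TP2 = (553, 1249, -523.2), TP1→TP3 = (-54, 1109, -712.1).
Normal n = (TP1→TP2) × (TP1→TP3) = (-309184.1, 422044.1, 680723).
So ∂z/∂E = −n_x/n_z = 0.45420 and ∂z/∂N = −n_y/n_z = −0.61999.
Unit vector along 200° is (sin 200°, cos 200°) = (-0.3420, -0.9397).
Slope in that direction = a·(-0.3420) + b·(-0.9397) = 0.42726.
Apparent dip = arctan|0.42726| = 23.1° (true dip is 37.5°, so apparent ≤ true as expected).

23.1°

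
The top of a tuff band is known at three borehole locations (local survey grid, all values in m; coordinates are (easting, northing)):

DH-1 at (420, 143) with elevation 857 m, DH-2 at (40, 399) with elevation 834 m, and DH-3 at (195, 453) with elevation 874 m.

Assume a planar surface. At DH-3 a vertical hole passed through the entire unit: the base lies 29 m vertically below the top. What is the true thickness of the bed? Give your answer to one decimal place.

Two edge vectors: DH-1→DH-2 = (-380, 256, -23), DH-1→DH-3 = (-225, 310, 17).
Normal n = (DH-1→DH-2) × (DH-1→DH-3) = (11482, 11635, -60200).
So ∂z/∂E = −n_x/n_z = 0.19073 and ∂z/∂N = −n_y/n_z = 0.19327.
|∇z| = √(a²+b²) = 0.27154, so dip δ = arctan(0.27154) = 15.19°.
True thickness = vertical thickness × cos δ = 29 × cos 15.19° = 28.0 m.

28.0 m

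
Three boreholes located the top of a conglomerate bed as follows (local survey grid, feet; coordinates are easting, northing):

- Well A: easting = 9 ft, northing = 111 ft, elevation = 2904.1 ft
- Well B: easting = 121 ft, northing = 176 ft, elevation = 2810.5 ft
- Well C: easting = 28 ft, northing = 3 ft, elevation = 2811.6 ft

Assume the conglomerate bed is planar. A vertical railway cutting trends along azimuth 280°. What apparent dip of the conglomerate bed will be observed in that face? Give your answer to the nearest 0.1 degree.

Two edge vectors: Well A→Well B = (112, 65, -93.6), Well A→Well C = (19, -108, -92.5).
Normal n = (Well A→Well B) × (Well A→Well C) = (-16121.3, 8581.6, -13331).
So ∂z/∂easting = −n_x/n_z = −1.20931 and ∂z/∂northing = −n_y/n_z = 0.64373.
Unit vector along 280° is (sin 280°, cos 280°) = (-0.9848, 0.1736).
Slope in that direction = a·(-0.9848) + b·(0.1736) = 1.30272.
Apparent dip = arctan|1.30272| = 52.5° (true dip is 53.9°, so apparent ≤ true as expected).

52.5°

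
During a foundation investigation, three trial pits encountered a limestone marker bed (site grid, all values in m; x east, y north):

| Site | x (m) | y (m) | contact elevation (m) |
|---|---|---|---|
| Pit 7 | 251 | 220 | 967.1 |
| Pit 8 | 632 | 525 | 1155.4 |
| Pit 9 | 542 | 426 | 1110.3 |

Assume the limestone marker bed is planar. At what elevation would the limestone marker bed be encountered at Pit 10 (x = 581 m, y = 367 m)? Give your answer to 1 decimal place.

Two edge vectors: Pit 7→Pit 8 = (381, 305, 188.3), Pit 7→Pit 9 = (291, 206, 143.2).
Normal n = (Pit 7→Pit 8) × (Pit 7→Pit 9) = (4886.2, 236.1, -10269).
So ∂z/∂x = −n_x/n_z = 0.47582 and ∂z/∂y = −n_y/n_z = 0.02299.
Intercept c from Pit 7: 967.1 − 119.43 − 5.06 = 842.61.
At (581, 367): z = 276.5 + 8.4 + 842.61 = 1127.5 m.

1127.5 m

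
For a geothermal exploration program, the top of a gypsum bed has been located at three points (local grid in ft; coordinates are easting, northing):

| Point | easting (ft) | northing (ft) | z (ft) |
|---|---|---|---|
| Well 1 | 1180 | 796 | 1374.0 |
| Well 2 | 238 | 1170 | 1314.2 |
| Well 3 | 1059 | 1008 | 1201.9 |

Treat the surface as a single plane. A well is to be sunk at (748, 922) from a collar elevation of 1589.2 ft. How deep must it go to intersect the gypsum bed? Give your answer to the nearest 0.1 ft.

Two edge vectors: Well 1→Well 2 = (-942, 374, -59.8), Well 1→Well 3 = (-121, 212, -172.1).
Normal n = (Well 1→Well 2) × (Well 1→Well 3) = (-51687.8, -154882.4, -154450).
So ∂z/∂easting = −n_x/n_z = −0.334657 and ∂z/∂northing = −n_y/n_z = −1.002800.
Intercept c from Well 1: 1374 + 394.90 + 798.23 = 2567.12.
At (748, 922): z_contact = −250.32 − 924.58 + 2567.12 = 1392.22 ft.
Depth below ground = 1589.2 − 1392.22 = 197.0 ft.

197.0 ft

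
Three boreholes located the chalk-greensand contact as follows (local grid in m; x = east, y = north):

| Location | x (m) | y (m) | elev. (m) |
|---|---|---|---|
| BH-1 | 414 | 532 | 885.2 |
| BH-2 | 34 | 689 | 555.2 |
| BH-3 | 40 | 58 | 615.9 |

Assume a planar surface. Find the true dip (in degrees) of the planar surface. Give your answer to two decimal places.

Let the plane be z = a·x + b·y + c.
BH-2−BH-1: −380a + 157b = −330;  BH-3−BH-1: −374a − 474b = −269.3.
Solving gives a = 0.83195, b = −0.08829.
Gradient magnitude |∇z| = √(a² + b²) = √(0.69213 + 0.00779) = 0.83662.
True dip = arctan(0.83662) = 39.92°, dipping toward W (azimuth ≈ 276°).

39.92°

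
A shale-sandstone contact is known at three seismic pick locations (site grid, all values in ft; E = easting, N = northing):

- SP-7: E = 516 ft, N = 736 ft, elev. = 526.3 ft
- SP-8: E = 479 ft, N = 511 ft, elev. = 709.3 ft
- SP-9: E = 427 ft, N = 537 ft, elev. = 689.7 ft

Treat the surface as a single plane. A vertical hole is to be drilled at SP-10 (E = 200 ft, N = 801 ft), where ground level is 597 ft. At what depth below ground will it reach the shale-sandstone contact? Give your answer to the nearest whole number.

Let the plane be z = a·E + b·N + c.
SP-8−SP-7: −37a − 225b = 183;  SP-9−SP-7: −89a − 199b = 163.4.
Solving gives a = −0.02748, b = −0.80881.
Then c = 526.3 − a·516 − b·736 = 1135.77.
At (200, 801): z_contact = −5.5 − 647.9 + 1135.77 = 482.4 ft.
Depth below ground = 597 − 482.4 = 115 ft.

115 ft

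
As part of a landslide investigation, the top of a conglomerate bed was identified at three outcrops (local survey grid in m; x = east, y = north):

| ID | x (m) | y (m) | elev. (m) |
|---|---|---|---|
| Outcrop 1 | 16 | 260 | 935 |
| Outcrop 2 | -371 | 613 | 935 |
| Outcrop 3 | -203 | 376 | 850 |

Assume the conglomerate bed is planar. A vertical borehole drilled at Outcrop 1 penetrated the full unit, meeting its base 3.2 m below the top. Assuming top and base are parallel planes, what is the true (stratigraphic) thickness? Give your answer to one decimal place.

Two edge vectors: Outcrop 1→Outcrop 2 = (-387, 353, 0), Outcrop 1→Outcrop 3 = (-219, 116, -85).
Normal n = (Outcrop 1→Outcrop 2) × (Outcrop 1→Outcrop 3) = (-30005, -32895, 32415).
So ∂z/∂x = −n_x/n_z = 0.92565 and ∂z/∂y = −n_y/n_z = 1.01481.
|∇z| = √(a²+b²) = 1.37356, so dip δ = arctan(1.37356) = 53.94°.
True thickness = vertical thickness × cos δ = 3.2 × cos 53.94° = 1.9 m.

1.9 m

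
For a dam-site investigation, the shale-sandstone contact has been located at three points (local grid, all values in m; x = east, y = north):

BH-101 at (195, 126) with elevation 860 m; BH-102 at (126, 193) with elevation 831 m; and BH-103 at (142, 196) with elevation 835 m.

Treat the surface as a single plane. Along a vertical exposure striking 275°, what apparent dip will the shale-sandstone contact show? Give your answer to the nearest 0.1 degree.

16.1°

Let the plane be z = a·x + b·y + c.
BH-102−BH-101: −69a + 67b = −29;  BH-103−BH-101: −53a + 70b = −25.
Solving gives a = 0.27756, b = −0.14699.
Unit vector along 275° is (sin 275°, cos 275°) = (-0.9962, 0.0872).
Slope in that direction = a·(-0.9962) + b·(0.0872) = −0.28932.
Apparent dip = arctan|0.28932| = 16.1° (true dip is 17.4°, so apparent ≤ true as expected).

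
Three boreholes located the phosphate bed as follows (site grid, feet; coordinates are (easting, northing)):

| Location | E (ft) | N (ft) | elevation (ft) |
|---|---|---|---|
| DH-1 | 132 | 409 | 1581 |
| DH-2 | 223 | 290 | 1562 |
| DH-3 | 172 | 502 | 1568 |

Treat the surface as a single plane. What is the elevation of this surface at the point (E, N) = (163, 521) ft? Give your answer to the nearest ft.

1570 ft

Let the plane be z = a·E + b·N + c.
DH-2−DH-1: 91a − 119b = −19;  DH-3−DH-1: 40a + 93b = −13.
Solving gives a = −0.25062, b = −0.03199.
Then c = 1581 − a·132 − b·409 = 1627.17.
At (163, 521): z = −40.9 − 16.7 + 1627.17 = 1569.6 ft.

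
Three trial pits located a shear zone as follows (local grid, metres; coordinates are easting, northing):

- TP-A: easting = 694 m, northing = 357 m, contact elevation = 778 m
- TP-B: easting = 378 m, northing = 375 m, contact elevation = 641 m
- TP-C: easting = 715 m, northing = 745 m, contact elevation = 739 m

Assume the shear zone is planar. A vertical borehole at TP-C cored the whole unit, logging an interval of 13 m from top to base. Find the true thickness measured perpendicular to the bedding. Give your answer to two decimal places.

Two edge vectors: TP-A→TP-B = (-316, 18, -137), TP-A→TP-C = (21, 388, -39).
Normal n = (TP-A→TP-B) × (TP-A→TP-C) = (52454, -15201, -122986).
So ∂z/∂easting = −n_x/n_z = 0.42650 and ∂z/∂northing = −n_y/n_z = −0.12360.
|∇z| = √(a²+b²) = 0.44405, so dip δ = arctan(0.44405) = 23.94°.
True thickness = vertical thickness × cos δ = 13 × cos 23.94° = 11.88 m.

11.88 m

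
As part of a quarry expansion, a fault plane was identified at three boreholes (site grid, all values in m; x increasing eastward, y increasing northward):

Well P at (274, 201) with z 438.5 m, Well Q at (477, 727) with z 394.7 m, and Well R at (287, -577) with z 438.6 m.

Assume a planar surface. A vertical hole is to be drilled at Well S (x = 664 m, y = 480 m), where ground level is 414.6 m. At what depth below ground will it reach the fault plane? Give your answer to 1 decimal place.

57.6 m

Two edge vectors: Well P→Well Q = (203, 526, -43.8), Well P→Well R = (13, -778, 0.1).
Normal n = (Well P→Well Q) × (Well P→Well R) = (-34023.8, -589.7, -164772).
So ∂z/∂x = −n_x/n_z = −0.20649 and ∂z/∂y = −n_y/n_z = −0.00358.
Intercept c from Well P: 438.5 + 56.58 + 0.72 = 495.80.
At (664, 480): z_contact = −137.11 − 1.72 + 495.80 = 356.97 m.
Depth below ground = 414.6 − 356.97 = 57.6 m.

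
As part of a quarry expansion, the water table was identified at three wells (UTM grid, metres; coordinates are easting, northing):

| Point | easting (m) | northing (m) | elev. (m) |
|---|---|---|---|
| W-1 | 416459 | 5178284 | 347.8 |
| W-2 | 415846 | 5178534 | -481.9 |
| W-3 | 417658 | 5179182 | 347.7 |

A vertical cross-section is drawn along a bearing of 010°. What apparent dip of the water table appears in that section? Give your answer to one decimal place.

45.0°

Let the plane be z = a·easting + b·northing + c.
W-2−W-1: −613a + 250b = −829.7;  W-3−W-1: 1199a + 898b = −0.1.
Solving gives a = 0.87629, b = −1.17013.
Unit vector along 010° is (sin 10°, cos 10°) = (0.1736, 0.9848).
Slope in that direction = a·(0.1736) + b·(0.9848) = −1.00019.
Apparent dip = arctan|1.00019| = 45.0° (true dip is 55.6°, so apparent ≤ true as expected).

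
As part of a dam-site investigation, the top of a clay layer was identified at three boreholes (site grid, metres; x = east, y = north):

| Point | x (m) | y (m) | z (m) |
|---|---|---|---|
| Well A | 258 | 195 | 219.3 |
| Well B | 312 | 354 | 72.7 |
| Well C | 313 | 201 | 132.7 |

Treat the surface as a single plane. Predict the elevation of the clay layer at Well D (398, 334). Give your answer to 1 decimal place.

Let the plane be z = a·x + b·y + c.
Well B−Well A: 54a + 159b = −146.6;  Well C−Well A: 55a + 6b = −86.6.
Solving gives a = −1.53067, b = −0.40216.
Then c = 219.3 − a·258 − b·195 = 692.64.
At (398, 334): z = −609.2 − 134.3 + 692.64 = -50.9 m.

-50.9 m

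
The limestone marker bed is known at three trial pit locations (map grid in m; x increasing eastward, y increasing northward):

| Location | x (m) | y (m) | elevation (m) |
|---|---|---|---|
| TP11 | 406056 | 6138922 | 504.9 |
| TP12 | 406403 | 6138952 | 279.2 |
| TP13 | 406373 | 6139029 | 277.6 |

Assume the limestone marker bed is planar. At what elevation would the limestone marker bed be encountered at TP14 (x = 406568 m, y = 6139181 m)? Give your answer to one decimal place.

Let the plane be z = a·x + b·y + c.
TP12−TP11: 347a + 30b = −225.7;  TP13−TP11: 317a + 107b = −227.3.
Solving gives a = −0.627499185, b = −0.265259423.
Then c = 504.9 − a·406056 − b·6138922 = 1883711.62.
At (406568, 6139181): z = −255121.1 − 1628475.6 + 1883711.62 = 114.9 m.

114.9 m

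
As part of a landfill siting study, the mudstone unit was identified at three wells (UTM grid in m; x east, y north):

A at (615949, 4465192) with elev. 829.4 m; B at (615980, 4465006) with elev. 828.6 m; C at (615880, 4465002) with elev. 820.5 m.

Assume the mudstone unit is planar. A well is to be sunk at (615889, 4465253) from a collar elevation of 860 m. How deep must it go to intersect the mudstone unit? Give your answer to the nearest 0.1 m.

34.3 m

Let the plane be z = a·x + b·y + c.
B−A: 31a − 186b = −0.8;  C−A: −69a − 190b = −8.9.
Solving gives a = 0.080292673, b = 0.017683187.
Then c = 829.4 − a·615949 − b·4465192 = −127585.62.
At (615889, 4465253): z_contact = 49451.37 + 78959.91 − 127585.62 = 825.66 m.
Depth below ground = 860 − 825.66 = 34.3 m.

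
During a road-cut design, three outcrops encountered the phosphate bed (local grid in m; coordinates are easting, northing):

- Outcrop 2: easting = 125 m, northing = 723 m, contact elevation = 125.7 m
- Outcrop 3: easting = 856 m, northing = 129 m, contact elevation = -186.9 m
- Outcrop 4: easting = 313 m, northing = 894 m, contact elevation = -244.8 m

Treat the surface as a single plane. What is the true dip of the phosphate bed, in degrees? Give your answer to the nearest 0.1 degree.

Two edge vectors: Outcrop 2→Outcrop 3 = (731, -594, -312.6), Outcrop 2→Outcrop 4 = (188, 171, -370.5).
Normal n = (Outcrop 2→Outcrop 3) × (Outcrop 2→Outcrop 4) = (273531.6, 212066.7, 236673).
So ∂z/∂easting = −n_x/n_z = −1.15574 and ∂z/∂northing = −n_y/n_z = −0.89603.
Gradient magnitude |∇z| = √(a² + b²) = √(1.33573 + 0.80287) = 1.46240.
True dip = arctan(1.46240) = 55.6°, dipping toward NE (azimuth ≈ 052°).

55.6°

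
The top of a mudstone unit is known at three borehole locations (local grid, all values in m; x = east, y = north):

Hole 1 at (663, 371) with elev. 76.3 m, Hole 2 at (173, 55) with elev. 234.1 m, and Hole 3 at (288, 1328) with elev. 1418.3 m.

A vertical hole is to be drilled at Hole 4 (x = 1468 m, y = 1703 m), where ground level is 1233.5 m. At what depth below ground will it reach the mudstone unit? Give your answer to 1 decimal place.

Two edge vectors: Hole 1→Hole 2 = (-490, -316, 157.8), Hole 1→Hole 3 = (-375, 957, 1342).
Normal n = (Hole 1→Hole 2) × (Hole 1→Hole 3) = (-575086.6, 598405, -587430).
So ∂z/∂x = −n_x/n_z = −0.978987 and ∂z/∂y = −n_y/n_z = 1.018683.
Intercept c from Hole 1: 76.3 + 649.07 − 377.93 = 347.44.
At (1468, 1703): z_contact = −1437.15 + 1734.82 + 347.44 = 645.10 m.
Depth below ground = 1233.5 − 645.10 = 588.4 m.

588.4 m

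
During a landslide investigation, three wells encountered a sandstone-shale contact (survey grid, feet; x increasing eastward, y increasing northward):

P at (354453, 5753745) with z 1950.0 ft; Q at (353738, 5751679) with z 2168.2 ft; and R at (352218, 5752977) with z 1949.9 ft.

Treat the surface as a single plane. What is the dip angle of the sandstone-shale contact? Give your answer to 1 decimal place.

Let the plane be z = a·x + b·y + c.
Q−P: −715a − 2066b = 218.2;  R−P: −2235a − 768b = −0.1.
Solving gives a = 0.04124, b = −0.11989.
Gradient magnitude |∇z| = √(a² + b²) = √(0.00170 + 0.01437) = 0.12678.
True dip = arctan(0.12678) = 7.2°, dipping toward NNW (azimuth ≈ 341°).

7.2°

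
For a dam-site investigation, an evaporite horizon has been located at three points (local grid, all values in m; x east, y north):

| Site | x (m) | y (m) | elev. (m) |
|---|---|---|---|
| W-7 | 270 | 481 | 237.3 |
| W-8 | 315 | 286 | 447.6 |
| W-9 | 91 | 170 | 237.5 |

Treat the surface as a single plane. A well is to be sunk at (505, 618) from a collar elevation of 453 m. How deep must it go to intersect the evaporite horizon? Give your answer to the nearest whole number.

7 m

Two edge vectors: W-7→W-8 = (45, -195, 210.3), W-7→W-9 = (-179, -311, 0.2).
Normal n = (W-7→W-8) × (W-7→W-9) = (65364.3, -37652.7, -48900).
So ∂z/∂x = −n_x/n_z = 1.33669 and ∂z/∂y = −n_y/n_z = −0.76999.
Intercept c from W-7: 237.3 − 360.91 + 370.37 = 246.76.
At (505, 618): z_contact = 675.0 − 475.9 + 246.76 = 445.9 m.
Depth below ground = 453 − 445.9 = 7 m.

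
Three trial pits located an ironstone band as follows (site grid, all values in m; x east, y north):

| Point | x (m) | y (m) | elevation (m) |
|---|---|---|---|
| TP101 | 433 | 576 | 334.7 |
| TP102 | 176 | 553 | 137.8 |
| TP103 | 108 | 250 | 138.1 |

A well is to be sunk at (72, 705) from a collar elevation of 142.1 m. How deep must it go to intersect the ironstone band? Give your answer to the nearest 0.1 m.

112.4 m

Let the plane be z = a·x + b·y + c.
TP102−TP101: −257a − 23b = −196.9;  TP103−TP101: −325a − 326b = −196.6.
Solving gives a = 0.78194, b = −0.17648.
Then c = 334.7 − a·433 − b·576 = 97.77.
At (72, 705): z_contact = 56.30 − 124.42 + 97.77 = 29.65 m.
Depth below ground = 142.1 − 29.65 = 112.4 m.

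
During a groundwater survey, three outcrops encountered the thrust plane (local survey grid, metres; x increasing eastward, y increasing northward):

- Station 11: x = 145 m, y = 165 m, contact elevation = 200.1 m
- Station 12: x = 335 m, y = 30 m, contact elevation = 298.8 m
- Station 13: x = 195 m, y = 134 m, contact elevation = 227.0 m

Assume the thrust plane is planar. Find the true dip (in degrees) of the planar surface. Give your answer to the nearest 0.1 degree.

Let the plane be z = a·x + b·y + c.
Station 12−Station 11: 190a − 135b = 98.7;  Station 13−Station 11: 50a − 31b = 26.9.
Solving gives a = 0.66488, b = 0.20465.
Gradient magnitude |∇z| = √(a² + b²) = √(0.44207 + 0.04188) = 0.69567.
True dip = arctan(0.69567) = 34.8°, dipping toward WSW (azimuth ≈ 253°).

34.8°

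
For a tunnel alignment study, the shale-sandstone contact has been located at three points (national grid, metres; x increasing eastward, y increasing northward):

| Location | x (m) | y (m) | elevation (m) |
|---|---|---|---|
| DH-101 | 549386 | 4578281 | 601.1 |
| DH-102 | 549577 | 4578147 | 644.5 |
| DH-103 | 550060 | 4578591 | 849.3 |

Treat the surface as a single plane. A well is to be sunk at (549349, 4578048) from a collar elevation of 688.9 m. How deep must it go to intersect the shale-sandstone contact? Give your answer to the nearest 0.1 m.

Let the plane be z = a·x + b·y + c.
DH-102−DH-101: 191a − 134b = 43.4;  DH-103−DH-101: 674a + 310b = 248.2.
Solving gives a = 0.312405869, b = 0.121414336.
Then c = 601.1 − a·549386 − b·4578281 = −726899.26.
At (549349, 4578048): z_contact = 171619.85 + 555840.66 − 726899.26 = 561.25 m.
Depth below ground = 688.9 − 561.25 = 127.6 m.

127.6 m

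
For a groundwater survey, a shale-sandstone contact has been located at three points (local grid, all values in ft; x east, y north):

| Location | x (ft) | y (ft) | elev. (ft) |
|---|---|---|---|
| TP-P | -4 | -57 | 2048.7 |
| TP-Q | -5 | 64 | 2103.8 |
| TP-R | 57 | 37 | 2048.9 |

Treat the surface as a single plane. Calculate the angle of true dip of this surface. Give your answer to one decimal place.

Two edge vectors: TP-P→TP-Q = (-1, 121, 55.1), TP-P→TP-R = (61, 94, 0.2).
Normal n = (TP-P→TP-Q) × (TP-P→TP-R) = (-5155.2, 3361.3, -7475).
So ∂z/∂x = −n_x/n_z = −0.68966 and ∂z/∂y = −n_y/n_z = 0.44967.
Gradient magnitude |∇z| = √(a² + b²) = √(0.47563 + 0.20221) = 0.82331.
True dip = arctan(0.82331) = 39.5°, dipping toward ESE (azimuth ≈ 123°).

39.5°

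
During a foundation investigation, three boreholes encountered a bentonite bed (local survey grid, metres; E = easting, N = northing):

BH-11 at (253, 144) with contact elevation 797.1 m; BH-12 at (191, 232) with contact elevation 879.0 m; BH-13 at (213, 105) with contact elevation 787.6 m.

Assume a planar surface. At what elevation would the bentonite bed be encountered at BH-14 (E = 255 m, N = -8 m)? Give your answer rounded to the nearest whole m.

Two edge vectors: BH-11→BH-12 = (-62, 88, 81.9), BH-11→BH-13 = (-40, -39, -9.5).
Normal n = (BH-11→BH-12) × (BH-11→BH-13) = (2358.1, -3865, 5938).
So ∂z/∂E = −n_x/n_z = −0.39712 and ∂z/∂N = −n_y/n_z = 0.65089.
Intercept c from BH-11: 797.1 + 100.47 − 93.73 = 803.84.
At (255, -8): z = −101.3 − 5.2 + 803.84 = 697.4 m.

697 m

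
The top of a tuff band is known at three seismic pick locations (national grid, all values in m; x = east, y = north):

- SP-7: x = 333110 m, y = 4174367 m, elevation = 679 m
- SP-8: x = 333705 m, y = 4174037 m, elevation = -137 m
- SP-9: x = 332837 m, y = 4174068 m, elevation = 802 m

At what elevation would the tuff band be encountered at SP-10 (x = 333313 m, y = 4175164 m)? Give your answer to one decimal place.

Let the plane be z = a·x + b·y + c.
SP-8−SP-7: 595a − 330b = −816;  SP-9−SP-7: −273a − 299b = 123.
Solving gives a = −1.061863094, b = 0.558155936.
Then c = 679 − a·333110 − b·4174367 = −1975551.50.
At (333313, 4175164): z = −353932.8 + 2330392.6 − 1975551.50 = 908.3 m.

908.3 m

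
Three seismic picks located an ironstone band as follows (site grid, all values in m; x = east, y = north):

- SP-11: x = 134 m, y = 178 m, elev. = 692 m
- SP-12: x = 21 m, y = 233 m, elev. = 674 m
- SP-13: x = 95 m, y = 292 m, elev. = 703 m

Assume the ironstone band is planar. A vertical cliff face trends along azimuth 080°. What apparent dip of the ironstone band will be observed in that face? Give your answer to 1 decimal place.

15.4°

Two edge vectors: SP-11→SP-12 = (-113, 55, -18), SP-11→SP-13 = (-39, 114, 11).
Normal n = (SP-11→SP-12) × (SP-11→SP-13) = (2657, 1945, -10737).
So ∂z/∂x = −n_x/n_z = 0.24746 and ∂z/∂y = −n_y/n_z = 0.18115.
Unit vector along 080° is (sin 80°, cos 80°) = (0.9848, 0.1736).
Slope in that direction = a·(0.9848) + b·(0.1736) = 0.27516.
Apparent dip = arctan|0.27516| = 15.4° (true dip is 17.0°, so apparent ≤ true as expected).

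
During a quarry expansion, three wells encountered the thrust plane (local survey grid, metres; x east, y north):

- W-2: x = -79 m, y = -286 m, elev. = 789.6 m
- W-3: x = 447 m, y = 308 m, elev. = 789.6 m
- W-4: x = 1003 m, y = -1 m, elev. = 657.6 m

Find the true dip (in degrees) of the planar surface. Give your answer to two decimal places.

Let the plane be z = a·x + b·y + c.
W-3−W-2: 526a + 594b = 0;  W-4−W-2: 1082a + 285b = −132.
Solving gives a = −0.15911, b = 0.14089.
Gradient magnitude |∇z| = √(a² + b²) = √(0.02532 + 0.01985) = 0.21252.
True dip = arctan(0.21252) = 12.00°, dipping toward SE (azimuth ≈ 132°).

12.00°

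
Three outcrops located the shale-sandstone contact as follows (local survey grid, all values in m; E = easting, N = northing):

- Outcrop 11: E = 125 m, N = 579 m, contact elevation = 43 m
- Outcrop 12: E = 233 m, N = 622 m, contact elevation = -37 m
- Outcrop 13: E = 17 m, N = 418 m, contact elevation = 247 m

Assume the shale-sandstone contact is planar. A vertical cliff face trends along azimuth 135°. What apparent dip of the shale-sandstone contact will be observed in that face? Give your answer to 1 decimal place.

27.3°

Let the plane be z = a·E + b·N + c.
Outcrop 12−Outcrop 11: 108a + 43b = −80;  Outcrop 13−Outcrop 11: −108a − 161b = 204.
Solving gives a = −0.32235, b = −1.05085.
Unit vector along 135° is (sin 135°, cos 135°) = (0.7071, -0.7071).
Slope in that direction = a·(0.7071) + b·(-0.7071) = 0.51513.
Apparent dip = arctan|0.51513| = 27.3° (true dip is 47.7°, so apparent ≤ true as expected).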